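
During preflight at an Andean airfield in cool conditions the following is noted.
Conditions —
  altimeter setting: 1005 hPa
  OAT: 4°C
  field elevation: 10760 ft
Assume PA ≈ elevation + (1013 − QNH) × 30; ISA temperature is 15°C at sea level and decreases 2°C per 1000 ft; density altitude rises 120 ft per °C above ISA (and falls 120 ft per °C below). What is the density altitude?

12320 ft

Pressure altitude = 10760 + (1013 − 1005) × 30 = 10760 + (+240) = 11000 ft.
ISA temperature at 11000 ft = 15 − 2 × (11000/1000) = -7°C.
ISA deviation = 4 − (-7) = +11°C.
Density altitude = 11000 + 120 × (11) = 12320 ft.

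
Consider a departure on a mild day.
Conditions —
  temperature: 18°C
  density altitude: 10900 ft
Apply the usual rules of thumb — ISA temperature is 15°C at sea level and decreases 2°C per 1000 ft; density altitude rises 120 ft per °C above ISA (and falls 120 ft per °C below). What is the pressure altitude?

DA = PA + 120 × (OAT − (15 − 2·PA/1000)) = PA + 120·OAT − 1800 + 0.24·PA = 1.24·PA + 120·OAT − 1800.
So 1.24·PA = 10900 − 120 × 18 + 1800 = 10540.
PA = 10540 / 1.24 = 8500 ft.

8500 ft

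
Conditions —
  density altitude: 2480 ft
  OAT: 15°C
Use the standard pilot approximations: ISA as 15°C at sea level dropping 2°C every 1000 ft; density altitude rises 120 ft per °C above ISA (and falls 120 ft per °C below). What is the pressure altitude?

DA = PA + 120 × (OAT − (15 − 2·PA/1000)) = PA + 120·OAT − 1800 + 0.24·PA = 1.24·PA + 120·OAT − 1800.
So 1.24·PA = 2480 − 120 × 15 + 1800 = 2480.
PA = 2480 / 1.24 = 2000 ft.

2000 ft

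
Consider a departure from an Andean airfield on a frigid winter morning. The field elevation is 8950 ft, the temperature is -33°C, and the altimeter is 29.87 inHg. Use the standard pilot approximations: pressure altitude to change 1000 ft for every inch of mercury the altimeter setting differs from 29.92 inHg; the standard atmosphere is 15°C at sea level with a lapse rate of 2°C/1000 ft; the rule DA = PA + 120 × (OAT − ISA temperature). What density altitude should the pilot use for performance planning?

Pressure altitude = 8950 + (29.92 − 29.87) × 1000 = 8950 + (+50) = 9000 ft.
ISA temperature at 9000 ft = 15 − 2 × (9000/1000) = -3°C.
ISA deviation = -33 − (-3) = -30°C.
Density altitude = 9000 + 120 × (-30) = 5400 ft.

5400 ft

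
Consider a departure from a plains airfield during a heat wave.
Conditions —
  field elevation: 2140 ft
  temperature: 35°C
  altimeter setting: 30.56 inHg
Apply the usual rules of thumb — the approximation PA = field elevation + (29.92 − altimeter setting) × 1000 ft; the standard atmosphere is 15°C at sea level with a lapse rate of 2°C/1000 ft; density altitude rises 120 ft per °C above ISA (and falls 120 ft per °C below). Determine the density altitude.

Pressure altitude = 2140 + (29.92 − 30.56) × 1000 = 2140 + (-640) = 1500 ft.
ISA temperature at 1500 ft = 15 − 2 × (1500/1000) = 12°C.
ISA deviation = 35 − 12 = +23°C.
Density altitude = 1500 + 120 × (23) = 4260 ft.

4260 ft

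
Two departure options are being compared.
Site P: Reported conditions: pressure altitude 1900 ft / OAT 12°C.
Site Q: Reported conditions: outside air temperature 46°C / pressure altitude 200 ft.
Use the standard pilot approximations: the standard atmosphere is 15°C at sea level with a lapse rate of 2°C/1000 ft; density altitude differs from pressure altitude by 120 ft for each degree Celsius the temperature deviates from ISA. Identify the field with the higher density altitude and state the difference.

Site Q by 1972 ft

Site P: ISA temp = 11.2°C, deviation +0.8°C, DA = 1900 + 120 × 0.8 = 1996 ft.
Site Q: ISA temp = 14.6°C, deviation +31.4°C, DA = 200 + 120 × 31.4 = 3968 ft.
Site Q is higher by 3968 − 1996 = 1972 ft.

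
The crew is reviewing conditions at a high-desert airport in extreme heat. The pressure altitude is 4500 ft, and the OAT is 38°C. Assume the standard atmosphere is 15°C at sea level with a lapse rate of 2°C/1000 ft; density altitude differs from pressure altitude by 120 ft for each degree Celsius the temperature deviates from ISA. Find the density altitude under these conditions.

ISA temperature at 4500 ft = 15 − 2 × (4500/1000) = 6°C.
ISA deviation = 38 − 6 = +32°C.
Density altitude = 4500 + 120 × (32) = 4500 + (+3840) = 8340 ft.

8340 ft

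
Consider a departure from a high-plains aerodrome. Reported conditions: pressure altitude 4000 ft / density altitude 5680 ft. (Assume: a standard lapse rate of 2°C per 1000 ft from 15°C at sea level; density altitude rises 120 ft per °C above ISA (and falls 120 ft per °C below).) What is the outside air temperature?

Density altitude − pressure altitude = 5680 − 4000 = +1680 ft.
At 120 ft/°C that is an ISA deviation of 1680/120 = +14°C.
ISA temperature at 4000 ft = 15 − 2 × (4000/1000) = 7°C.
OAT = ISA + deviation = 7 + (+14) = 21°C.

21°C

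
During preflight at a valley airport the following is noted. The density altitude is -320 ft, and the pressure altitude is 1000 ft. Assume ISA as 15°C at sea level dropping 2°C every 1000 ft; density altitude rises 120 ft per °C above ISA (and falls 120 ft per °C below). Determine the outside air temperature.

2°C

Density altitude − pressure altitude = -320 − 1000 = -1320 ft.
At 120 ft/°C that is an ISA deviation of -1320/120 = -11°C.
ISA temperature at 1000 ft = 15 − 2 × (1000/1000) = 13°C.
OAT = ISA + deviation = 13 + (-11) = 2°C.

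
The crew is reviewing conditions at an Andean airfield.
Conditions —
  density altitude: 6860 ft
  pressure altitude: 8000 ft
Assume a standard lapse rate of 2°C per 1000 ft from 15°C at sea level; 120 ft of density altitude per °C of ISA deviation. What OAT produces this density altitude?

-10.5°C

Density altitude − pressure altitude = 6860 − 8000 = -1140 ft.
At 120 ft/°C that is an ISA deviation of -1140/120 = -9.5°C.
ISA temperature at 8000 ft = 15 − 2 × (8000/1000) = -1°C.
OAT = ISA + deviation = -1 + (-9.5) = -10.5°C.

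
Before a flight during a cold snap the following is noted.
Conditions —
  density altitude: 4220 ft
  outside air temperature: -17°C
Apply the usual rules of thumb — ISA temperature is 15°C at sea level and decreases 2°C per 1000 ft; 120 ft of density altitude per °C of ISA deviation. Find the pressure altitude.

6500 ft

DA = PA + 120 × (OAT − (15 − 2·PA/1000)) = PA + 120·OAT − 1800 + 0.24·PA = 1.24·PA + 120·OAT − 1800.
So 1.24·PA = 4220 − 120 × (-17) + 1800 = 8060.
PA = 8060 / 1.24 = 6500 ft.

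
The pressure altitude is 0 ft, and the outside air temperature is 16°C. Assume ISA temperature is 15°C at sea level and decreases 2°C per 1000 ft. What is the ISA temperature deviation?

ISA temperature at 0 ft = 15 − 2 × (0/1000) = 15°C.
Deviation = OAT − ISA = 16 − 15 = +1°C.

ISA+1°C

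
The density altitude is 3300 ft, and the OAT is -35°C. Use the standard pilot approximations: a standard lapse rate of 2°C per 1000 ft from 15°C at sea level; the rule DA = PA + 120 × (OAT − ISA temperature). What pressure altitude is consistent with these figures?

DA = PA + 120 × (OAT − (15 − 2·PA/1000)) = PA + 120·OAT − 1800 + 0.24·PA = 1.24·PA + 120·OAT − 1800.
So 1.24·PA = 3300 − 120 × (-35) + 1800 = 9300.
PA = 9300 / 1.24 = 7500 ft.

7500 ft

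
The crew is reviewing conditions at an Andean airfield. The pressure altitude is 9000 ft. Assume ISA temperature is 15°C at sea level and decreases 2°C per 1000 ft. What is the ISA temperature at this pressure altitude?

ISA temperature = 15 − 2 × (9000/1000) = 15 − 18 = -3°C.

-3°C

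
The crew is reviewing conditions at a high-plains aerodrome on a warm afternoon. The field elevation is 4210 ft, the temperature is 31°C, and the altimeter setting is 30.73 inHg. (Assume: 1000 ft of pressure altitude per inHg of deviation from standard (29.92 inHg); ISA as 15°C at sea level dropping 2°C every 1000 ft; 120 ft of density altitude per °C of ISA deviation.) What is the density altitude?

6136 ft

Pressure altitude = 4210 + (29.92 − 30.73) × 1000 = 4210 + (-810) = 3400 ft.
ISA temperature at 3400 ft = 15 − 2 × (3400/1000) = 8.2°C.
ISA deviation = 31 − 8.2 = +22.8°C.
Density altitude = 3400 + 120 × (22.8) = 6136 ft.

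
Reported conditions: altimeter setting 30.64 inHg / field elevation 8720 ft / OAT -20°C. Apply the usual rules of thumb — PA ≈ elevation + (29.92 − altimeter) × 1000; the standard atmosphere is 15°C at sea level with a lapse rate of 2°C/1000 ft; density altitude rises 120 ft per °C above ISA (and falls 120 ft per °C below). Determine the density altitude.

5720 ft

Pressure altitude = 8720 + (29.92 − 30.64) × 1000 = 8720 + (-720) = 8000 ft.
ISA temperature at 8000 ft = 15 − 2 × (8000/1000) = -1°C.
ISA deviation = -20 − (-1) = -19°C.
Density altitude = 8000 + 120 × (-19) = 5720 ft.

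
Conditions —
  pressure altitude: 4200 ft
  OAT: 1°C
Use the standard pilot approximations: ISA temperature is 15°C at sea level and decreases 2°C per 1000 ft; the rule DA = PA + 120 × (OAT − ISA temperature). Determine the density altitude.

3528 ft

ISA temperature at 4200 ft = 15 − 2 × (4200/1000) = 6.6°C.
ISA deviation = 1 − 6.6 = -5.6°C.
Density altitude = 4200 + 120 × (-5.6) = 4200 + (-672) = 3528 ft.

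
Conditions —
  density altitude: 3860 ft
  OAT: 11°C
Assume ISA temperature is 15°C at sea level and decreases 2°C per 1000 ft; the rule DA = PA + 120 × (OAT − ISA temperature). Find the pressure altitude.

3500 ft

DA = PA + 120 × (OAT − (15 − 2·PA/1000)) = PA + 120·OAT − 1800 + 0.24·PA = 1.24·PA + 120·OAT − 1800.
So 1.24·PA = 3860 − 120 × 11 + 1800 = 4340.
PA = 4340 / 1.24 = 3500 ft.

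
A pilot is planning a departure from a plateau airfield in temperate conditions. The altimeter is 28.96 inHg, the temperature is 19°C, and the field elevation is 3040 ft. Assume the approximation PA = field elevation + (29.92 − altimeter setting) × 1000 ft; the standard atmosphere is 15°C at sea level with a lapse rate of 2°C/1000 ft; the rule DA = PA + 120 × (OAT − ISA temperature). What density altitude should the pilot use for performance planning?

5440 ft

Pressure altitude = 3040 + (29.92 − 28.96) × 1000 = 3040 + (+960) = 4000 ft.
ISA temperature at 4000 ft = 15 − 2 × (4000/1000) = 7°C.
ISA deviation = 19 − 7 = +12°C.
Density altitude = 4000 + 120 × (12) = 5440 ft.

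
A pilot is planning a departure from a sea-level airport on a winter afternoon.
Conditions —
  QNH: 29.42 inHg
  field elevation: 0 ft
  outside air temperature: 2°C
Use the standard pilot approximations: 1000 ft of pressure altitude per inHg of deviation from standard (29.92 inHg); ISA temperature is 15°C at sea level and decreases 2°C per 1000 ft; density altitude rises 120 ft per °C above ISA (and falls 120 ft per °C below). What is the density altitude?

-940 ft

Pressure altitude = 0 + (29.92 − 29.42) × 1000 = 0 + (+500) = 500 ft.
ISA temperature at 500 ft = 15 − 2 × (500/1000) = 14°C.
ISA deviation = 2 − 14 = -12°C.
Density altitude = 500 + 120 × (-12) = -940 ft.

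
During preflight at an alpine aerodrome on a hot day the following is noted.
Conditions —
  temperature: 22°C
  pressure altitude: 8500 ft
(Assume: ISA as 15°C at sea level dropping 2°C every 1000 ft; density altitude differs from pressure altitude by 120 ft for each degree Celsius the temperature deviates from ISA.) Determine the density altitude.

ISA temperature at 8500 ft = 15 − 2 × (8500/1000) = -2°C.
ISA deviation = 22 − (-2) = +24°C.
Density altitude = 8500 + 120 × (24) = 8500 + (+2880) = 11380 ft.

11380 ft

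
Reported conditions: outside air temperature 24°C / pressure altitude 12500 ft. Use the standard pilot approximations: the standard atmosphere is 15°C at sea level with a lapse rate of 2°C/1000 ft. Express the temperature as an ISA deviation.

ISA+34°C

ISA temperature at 12500 ft = 15 − 2 × (12500/1000) = -10°C.
Deviation = OAT − ISA = 24 − (-10) = +34°C.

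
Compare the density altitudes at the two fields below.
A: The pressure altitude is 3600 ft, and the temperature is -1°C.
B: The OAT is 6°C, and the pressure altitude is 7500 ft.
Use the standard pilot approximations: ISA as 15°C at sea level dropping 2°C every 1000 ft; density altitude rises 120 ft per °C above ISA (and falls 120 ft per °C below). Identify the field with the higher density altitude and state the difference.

A: ISA temp = 7.8°C, deviation -8.8°C, DA = 3600 + 120 × (-8.8) = 2544 ft.
B: ISA temp = 0°C, deviation +6°C, DA = 7500 + 120 × 6 = 8220 ft.
B is higher by 8220 − 2544 = 5676 ft.

B by 5676 ft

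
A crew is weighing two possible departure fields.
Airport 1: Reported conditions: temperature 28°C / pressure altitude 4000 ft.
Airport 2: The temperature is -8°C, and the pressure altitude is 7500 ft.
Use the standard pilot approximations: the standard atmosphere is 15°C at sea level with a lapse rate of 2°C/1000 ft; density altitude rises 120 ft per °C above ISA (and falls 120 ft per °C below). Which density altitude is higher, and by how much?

Airport 2 by 20 ft

Airport 1: ISA temp = 7°C, deviation +21°C, DA = 4000 + 120 × 21 = 6520 ft.
Airport 2: ISA temp = 0°C, deviation -8°C, DA = 7500 + 120 × (-8) = 6540 ft.
Airport 2 is higher by 6540 − 6520 = 20 ft.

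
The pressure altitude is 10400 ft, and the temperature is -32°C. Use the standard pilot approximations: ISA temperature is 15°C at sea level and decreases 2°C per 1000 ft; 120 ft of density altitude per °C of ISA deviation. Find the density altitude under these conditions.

ISA temperature at 10400 ft = 15 − 2 × (10400/1000) = -5.8°C.
ISA deviation = -32 − (-5.8) = -26.2°C.
Density altitude = 10400 + 120 × (-26.2) = 10400 + (-3144) = 7256 ft.

7256 ft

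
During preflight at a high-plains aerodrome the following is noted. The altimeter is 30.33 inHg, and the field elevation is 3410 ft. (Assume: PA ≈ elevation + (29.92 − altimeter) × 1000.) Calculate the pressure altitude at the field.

3000 ft

Pressure correction = (29.92 − 30.33) × 1000 = -410 ft.
Pressure altitude = 3410 + (-410) = 3000 ft.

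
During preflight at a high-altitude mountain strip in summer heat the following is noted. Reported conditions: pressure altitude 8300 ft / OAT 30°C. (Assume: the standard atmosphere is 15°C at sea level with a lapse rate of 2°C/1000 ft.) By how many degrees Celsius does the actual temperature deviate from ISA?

ISA+31.6°C

ISA temperature at 8300 ft = 15 − 2 × (8300/1000) = -1.6°C.
Deviation = OAT − ISA = 30 − (-1.6) = +31.6°C.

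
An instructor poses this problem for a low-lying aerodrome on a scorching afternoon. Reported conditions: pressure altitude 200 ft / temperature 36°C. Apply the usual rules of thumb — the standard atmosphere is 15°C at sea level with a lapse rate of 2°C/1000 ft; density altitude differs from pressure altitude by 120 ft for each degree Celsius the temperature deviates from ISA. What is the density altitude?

ISA temperature at 200 ft = 15 − 2 × (200/1000) = 14.6°C.
ISA deviation = 36 − 14.6 = +21.4°C.
Density altitude = 200 + 120 × (21.4) = 200 + (+2568) = 2768 ft.

2768 ft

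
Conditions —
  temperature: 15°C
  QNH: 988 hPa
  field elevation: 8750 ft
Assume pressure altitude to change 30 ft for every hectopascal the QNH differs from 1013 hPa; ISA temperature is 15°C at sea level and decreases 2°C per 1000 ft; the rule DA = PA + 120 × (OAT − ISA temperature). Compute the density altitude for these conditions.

11780 ft

Pressure altitude = 8750 + (1013 − 988) × 30 = 8750 + (+750) = 9500 ft.
ISA temperature at 9500 ft = 15 − 2 × (9500/1000) = -4°C.
ISA deviation = 15 − (-4) = +19°C.
Density altitude = 9500 + 120 × (19) = 11780 ft.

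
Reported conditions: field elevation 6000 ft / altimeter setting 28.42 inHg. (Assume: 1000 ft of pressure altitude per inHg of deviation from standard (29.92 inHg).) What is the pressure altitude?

7500 ft

Pressure correction = (29.92 − 28.42) × 1000 = +1500 ft.
Pressure altitude = 6000 + (+1500) = 7500 ft.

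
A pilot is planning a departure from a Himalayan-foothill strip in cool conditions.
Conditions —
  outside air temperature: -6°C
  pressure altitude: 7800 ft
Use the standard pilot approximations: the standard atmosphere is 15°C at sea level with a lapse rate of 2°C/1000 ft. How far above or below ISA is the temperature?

ISA-5.4°C

ISA temperature at 7800 ft = 15 − 2 × (7800/1000) = -0.6°C.
Deviation = OAT − ISA = -6 − (-0.6) = -5.4°C.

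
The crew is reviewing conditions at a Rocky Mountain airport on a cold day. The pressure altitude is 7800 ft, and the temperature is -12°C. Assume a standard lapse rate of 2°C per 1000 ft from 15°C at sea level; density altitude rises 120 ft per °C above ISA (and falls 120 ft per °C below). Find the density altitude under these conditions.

ISA temperature at 7800 ft = 15 − 2 × (7800/1000) = -0.6°C.
ISA deviation = -12 − (-0.6) = -11.4°C.
Density altitude = 7800 + 120 × (-11.4) = 7800 + (-1368) = 6432 ft.

6432 ft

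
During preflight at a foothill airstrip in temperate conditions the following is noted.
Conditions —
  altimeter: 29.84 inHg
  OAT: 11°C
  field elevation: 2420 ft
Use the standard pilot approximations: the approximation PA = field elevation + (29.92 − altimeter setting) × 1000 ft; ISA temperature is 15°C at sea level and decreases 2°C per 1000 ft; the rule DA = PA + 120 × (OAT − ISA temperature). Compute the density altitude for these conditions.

Pressure altitude = 2420 + (29.92 − 29.84) × 1000 = 2420 + (+80) = 2500 ft.
ISA temperature at 2500 ft = 15 − 2 × (2500/1000) = 10°C.
ISA deviation = 11 − 10 = +1°C.
Density altitude = 2500 + 120 × (1) = 2620 ft.

2620 ft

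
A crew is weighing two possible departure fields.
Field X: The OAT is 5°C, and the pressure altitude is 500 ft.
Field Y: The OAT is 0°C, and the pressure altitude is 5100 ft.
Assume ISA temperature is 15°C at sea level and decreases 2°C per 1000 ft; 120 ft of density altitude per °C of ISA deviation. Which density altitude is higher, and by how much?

Field Y by 5104 ft

Field X: ISA temp = 14°C, deviation -9°C, DA = 500 + 120 × (-9) = -580 ft.
Field Y: ISA temp = 4.8°C, deviation -4.8°C, DA = 5100 + 120 × (-4.8) = 4524 ft.
Field Y is higher by 4524 − (-580) = 5104 ft.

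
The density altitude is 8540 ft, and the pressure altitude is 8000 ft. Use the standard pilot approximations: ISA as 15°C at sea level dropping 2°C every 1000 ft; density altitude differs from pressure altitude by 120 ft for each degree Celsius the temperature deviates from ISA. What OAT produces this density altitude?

3.5°C

Density altitude − pressure altitude = 8540 − 8000 = +540 ft.
At 120 ft/°C that is an ISA deviation of 540/120 = +4.5°C.
ISA temperature at 8000 ft = 15 − 2 × (8000/1000) = -1°C.
OAT = ISA + deviation = -1 + (+4.5) = 3.5°C.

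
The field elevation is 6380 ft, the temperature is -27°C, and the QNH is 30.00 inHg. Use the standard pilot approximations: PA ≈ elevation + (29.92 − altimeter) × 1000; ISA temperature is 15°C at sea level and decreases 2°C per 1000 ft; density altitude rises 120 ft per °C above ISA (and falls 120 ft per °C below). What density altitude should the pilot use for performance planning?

2772 ft

Pressure altitude = 6380 + (29.92 − 30.00) × 1000 = 6380 + (-80) = 6300 ft.
ISA temperature at 6300 ft = 15 − 2 × (6300/1000) = 2.4°C.
ISA deviation = -27 − 2.4 = -29.4°C.
Density altitude = 6300 + 120 × (-29.4) = 2772 ft.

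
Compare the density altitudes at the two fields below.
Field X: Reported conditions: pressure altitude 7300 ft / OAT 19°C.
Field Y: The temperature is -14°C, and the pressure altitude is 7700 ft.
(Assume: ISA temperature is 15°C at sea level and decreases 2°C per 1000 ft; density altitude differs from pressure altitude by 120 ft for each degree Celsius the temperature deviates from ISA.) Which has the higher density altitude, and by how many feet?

Field X: ISA temp = 0.4°C, deviation +18.6°C, DA = 7300 + 120 × 18.6 = 9532 ft.
Field Y: ISA temp = -0.4°C, deviation -13.6°C, DA = 7700 + 120 × (-13.6) = 6068 ft.
Field X is higher by 9532 − 6068 = 3464 ft.

Field X by 3464 ft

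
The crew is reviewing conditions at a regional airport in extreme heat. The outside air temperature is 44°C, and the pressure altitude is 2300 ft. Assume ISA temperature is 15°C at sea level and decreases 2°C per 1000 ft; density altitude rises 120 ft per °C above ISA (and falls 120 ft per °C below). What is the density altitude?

ISA temperature at 2300 ft = 15 − 2 × (2300/1000) = 10.4°C.
ISA deviation = 44 − 10.4 = +33.6°C.
Density altitude = 2300 + 120 × (33.6) = 2300 + (+4032) = 6332 ft.

6332 ft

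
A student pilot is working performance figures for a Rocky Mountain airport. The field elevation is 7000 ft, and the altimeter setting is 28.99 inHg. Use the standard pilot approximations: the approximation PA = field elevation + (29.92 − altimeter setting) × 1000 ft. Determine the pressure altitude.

7930 ft

Pressure correction = (29.92 − 28.99) × 1000 = +930 ft.
Pressure altitude = 7000 + (+930) = 7930 ft.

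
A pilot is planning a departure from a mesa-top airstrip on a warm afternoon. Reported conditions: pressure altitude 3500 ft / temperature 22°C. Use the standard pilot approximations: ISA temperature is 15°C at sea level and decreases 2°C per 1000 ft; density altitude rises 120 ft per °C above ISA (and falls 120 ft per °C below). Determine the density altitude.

ISA temperature at 3500 ft = 15 − 2 × (3500/1000) = 8°C.
ISA deviation = 22 − 8 = +14°C.
Density altitude = 3500 + 120 × (14) = 3500 + (+1680) = 5180 ft.

5180 ft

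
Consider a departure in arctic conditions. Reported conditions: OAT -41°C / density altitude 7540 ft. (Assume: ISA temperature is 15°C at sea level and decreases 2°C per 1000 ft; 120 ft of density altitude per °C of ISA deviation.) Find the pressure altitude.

DA = PA + 120 × (OAT − (15 − 2·PA/1000)) = PA + 120·OAT − 1800 + 0.24·PA = 1.24·PA + 120·OAT − 1800.
So 1.24·PA = 7540 − 120 × (-41) + 1800 = 14260.
PA = 14260 / 1.24 = 11500 ft.

11500 ft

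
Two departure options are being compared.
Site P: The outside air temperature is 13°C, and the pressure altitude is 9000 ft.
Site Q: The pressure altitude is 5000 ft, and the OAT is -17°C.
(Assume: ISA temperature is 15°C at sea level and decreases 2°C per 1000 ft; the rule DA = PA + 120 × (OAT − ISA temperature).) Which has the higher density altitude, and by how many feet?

Site P: ISA temp = -3°C, deviation +16°C, DA = 9000 + 120 × 16 = 10920 ft.
Site Q: ISA temp = 5°C, deviation -22°C, DA = 5000 + 120 × (-22) = 2360 ft.
Site P is higher by 10920 − 2360 = 8560 ft.

Site P by 8560 ft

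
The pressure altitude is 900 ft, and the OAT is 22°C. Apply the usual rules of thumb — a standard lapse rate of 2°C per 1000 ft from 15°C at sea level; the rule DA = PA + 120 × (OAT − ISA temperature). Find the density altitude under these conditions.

1956 ft

ISA temperature at 900 ft = 15 − 2 × (900/1000) = 13.2°C.
ISA deviation = 22 − 13.2 = +8.8°C.
Density altitude = 900 + 120 × (8.8) = 900 + (+1056) = 1956 ft.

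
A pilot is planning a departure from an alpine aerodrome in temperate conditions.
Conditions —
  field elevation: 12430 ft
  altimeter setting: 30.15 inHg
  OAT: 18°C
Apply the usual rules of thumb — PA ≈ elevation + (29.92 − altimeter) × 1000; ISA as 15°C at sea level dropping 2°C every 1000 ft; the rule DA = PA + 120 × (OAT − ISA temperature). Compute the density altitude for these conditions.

15488 ft

Pressure altitude = 12430 + (29.92 − 30.15) × 1000 = 12430 + (-230) = 12200 ft.
ISA temperature at 12200 ft = 15 − 2 × (12200/1000) = -9.4°C.
ISA deviation = 18 − (-9.4) = +27.4°C.
Density altitude = 12200 + 120 × (27.4) = 15488 ft.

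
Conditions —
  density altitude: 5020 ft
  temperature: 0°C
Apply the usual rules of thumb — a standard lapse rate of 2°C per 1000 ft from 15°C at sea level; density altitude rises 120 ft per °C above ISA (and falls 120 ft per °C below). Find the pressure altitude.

DA = PA + 120 × (OAT − (15 − 2·PA/1000)) = PA + 120·OAT − 1800 + 0.24·PA = 1.24·PA + 120·OAT − 1800.
So 1.24·PA = 5020 − 120 × 0 + 1800 = 6820.
PA = 6820 / 1.24 = 5500 ft.

5500 ft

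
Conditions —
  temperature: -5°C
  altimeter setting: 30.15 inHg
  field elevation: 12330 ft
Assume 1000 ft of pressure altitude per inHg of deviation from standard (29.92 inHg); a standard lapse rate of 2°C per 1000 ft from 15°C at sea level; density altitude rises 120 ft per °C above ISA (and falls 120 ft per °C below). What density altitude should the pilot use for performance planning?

Pressure altitude = 12330 + (29.92 − 30.15) × 1000 = 12330 + (-230) = 12100 ft.
ISA temperature at 12100 ft = 15 − 2 × (12100/1000) = -9.2°C.
ISA deviation = -5 − (-9.2) = +4.2°C.
Density altitude = 12100 + 120 × (4.2) = 12604 ft.

12604 ft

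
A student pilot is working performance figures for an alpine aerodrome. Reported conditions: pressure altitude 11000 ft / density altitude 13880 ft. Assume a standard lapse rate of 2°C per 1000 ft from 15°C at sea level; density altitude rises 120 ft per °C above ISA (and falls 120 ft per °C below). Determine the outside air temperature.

Density altitude − pressure altitude = 13880 − 11000 = +2880 ft.
At 120 ft/°C that is an ISA deviation of 2880/120 = +24°C.
ISA temperature at 11000 ft = 15 − 2 × (11000/1000) = -7°C.
OAT = ISA + deviation = -7 + (+24) = 17°C.

17°C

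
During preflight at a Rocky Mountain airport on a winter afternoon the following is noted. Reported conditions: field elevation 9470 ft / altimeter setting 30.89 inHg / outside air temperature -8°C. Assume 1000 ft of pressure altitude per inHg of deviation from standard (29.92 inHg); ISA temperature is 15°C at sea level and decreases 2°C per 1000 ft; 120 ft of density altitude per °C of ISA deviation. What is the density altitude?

Pressure altitude = 9470 + (29.92 − 30.89) × 1000 = 9470 + (-970) = 8500 ft.
ISA temperature at 8500 ft = 15 − 2 × (8500/1000) = -2°C.
ISA deviation = -8 − (-2) = -6°C.
Density altitude = 8500 + 120 × (-6) = 7780 ft.

7780 ft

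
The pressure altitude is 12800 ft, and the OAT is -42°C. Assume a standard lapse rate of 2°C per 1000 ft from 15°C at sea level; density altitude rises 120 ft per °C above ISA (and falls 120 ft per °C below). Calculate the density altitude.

ISA temperature at 12800 ft = 15 − 2 × (12800/1000) = -10.6°C.
ISA deviation = -42 − (-10.6) = -31.4°C.
Density altitude = 12800 + 120 × (-31.4) = 12800 + (-3768) = 9032 ft.

9032 ft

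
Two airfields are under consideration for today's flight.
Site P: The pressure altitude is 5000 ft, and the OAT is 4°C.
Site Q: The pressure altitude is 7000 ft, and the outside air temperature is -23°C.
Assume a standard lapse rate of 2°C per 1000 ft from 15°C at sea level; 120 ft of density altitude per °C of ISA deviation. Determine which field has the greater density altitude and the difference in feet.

Site P: ISA temp = 5°C, deviation -1°C, DA = 5000 + 120 × (-1) = 4880 ft.
Site Q: ISA temp = 1°C, deviation -24°C, DA = 7000 + 120 × (-24) = 4120 ft.
Site P is higher by 4880 − 4120 = 760 ft.

Site P by 760 ft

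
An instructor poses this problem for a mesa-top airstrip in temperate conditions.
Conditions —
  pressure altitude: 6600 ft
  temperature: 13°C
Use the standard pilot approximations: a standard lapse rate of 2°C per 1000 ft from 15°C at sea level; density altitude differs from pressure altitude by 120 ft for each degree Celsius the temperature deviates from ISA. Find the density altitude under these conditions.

ISA temperature at 6600 ft = 15 − 2 × (6600/1000) = 1.8°C.
ISA deviation = 13 − 1.8 = +11.2°C.
Density altitude = 6600 + 120 × (11.2) = 6600 + (+1344) = 7944 ft.

7944 ft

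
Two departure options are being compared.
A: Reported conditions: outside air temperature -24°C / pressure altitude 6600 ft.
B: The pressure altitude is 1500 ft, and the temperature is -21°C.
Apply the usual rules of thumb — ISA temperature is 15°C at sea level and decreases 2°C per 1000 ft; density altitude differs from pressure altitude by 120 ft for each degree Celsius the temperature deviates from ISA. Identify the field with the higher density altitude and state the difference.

A by 5964 ft

A: ISA temp = 1.8°C, deviation -25.8°C, DA = 6600 + 120 × (-25.8) = 3504 ft.
B: ISA temp = 12°C, deviation -33°C, DA = 1500 + 120 × (-33) = -2460 ft.
A is higher by 3504 − (-2460) = 5964 ft.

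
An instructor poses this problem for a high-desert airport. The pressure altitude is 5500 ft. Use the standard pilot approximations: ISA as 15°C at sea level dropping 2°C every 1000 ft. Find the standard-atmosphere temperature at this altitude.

4°C

ISA temperature = 15 − 2 × (5500/1000) = 15 − 11 = 4°C.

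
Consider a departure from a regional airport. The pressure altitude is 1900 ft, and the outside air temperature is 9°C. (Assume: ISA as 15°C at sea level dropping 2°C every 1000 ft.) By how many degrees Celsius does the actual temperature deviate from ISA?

ISA temperature at 1900 ft = 15 − 2 × (1900/1000) = 11.2°C.
Deviation = OAT − ISA = 9 − 11.2 = -2.2°C.

ISA-2.2°C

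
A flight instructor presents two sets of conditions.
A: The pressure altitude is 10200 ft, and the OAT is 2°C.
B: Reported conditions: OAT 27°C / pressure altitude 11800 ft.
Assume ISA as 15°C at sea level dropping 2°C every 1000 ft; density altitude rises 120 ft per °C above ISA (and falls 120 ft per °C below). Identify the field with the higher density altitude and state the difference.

A: ISA temp = -5.4°C, deviation +7.4°C, DA = 10200 + 120 × 7.4 = 11088 ft.
B: ISA temp = -8.6°C, deviation +35.6°C, DA = 11800 + 120 × 35.6 = 16072 ft.
B is higher by 16072 − 11088 = 4984 ft.

B by 4984 ft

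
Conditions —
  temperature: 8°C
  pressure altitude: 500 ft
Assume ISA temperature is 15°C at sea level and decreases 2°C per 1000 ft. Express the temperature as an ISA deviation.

ISA temperature at 500 ft = 15 − 2 × (500/1000) = 14°C.
Deviation = OAT − ISA = 8 − 14 = -6°C.

ISA-6°C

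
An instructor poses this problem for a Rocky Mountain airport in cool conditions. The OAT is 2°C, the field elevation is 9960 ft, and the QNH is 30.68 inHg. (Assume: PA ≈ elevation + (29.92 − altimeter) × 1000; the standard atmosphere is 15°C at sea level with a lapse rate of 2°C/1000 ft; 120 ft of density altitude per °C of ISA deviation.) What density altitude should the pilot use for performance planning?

Pressure altitude = 9960 + (29.92 − 30.68) × 1000 = 9960 + (-760) = 9200 ft.
ISA temperature at 9200 ft = 15 − 2 × (9200/1000) = -3.4°C.
ISA deviation = 2 − (-3.4) = +5.4°C.
Density altitude = 9200 + 120 × (5.4) = 9848 ft.

9848 ft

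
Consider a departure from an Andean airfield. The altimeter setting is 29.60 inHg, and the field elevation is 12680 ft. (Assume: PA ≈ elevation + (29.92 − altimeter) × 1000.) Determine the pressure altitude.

Pressure correction = (29.92 − 29.60) × 1000 = +320 ft.
Pressure altitude = 12680 + (+320) = 13000 ft.

13000 ft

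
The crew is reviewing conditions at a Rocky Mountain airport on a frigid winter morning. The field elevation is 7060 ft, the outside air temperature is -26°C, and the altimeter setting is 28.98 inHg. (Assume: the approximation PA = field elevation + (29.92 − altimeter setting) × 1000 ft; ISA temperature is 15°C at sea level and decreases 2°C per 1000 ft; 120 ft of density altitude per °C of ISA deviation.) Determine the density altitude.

Pressure altitude = 7060 + (29.92 − 28.98) × 1000 = 7060 + (+940) = 8000 ft.
ISA temperature at 8000 ft = 15 − 2 × (8000/1000) = -1°C.
ISA deviation = -26 − (-1) = -25°C.
Density altitude = 8000 + 120 × (-25) = 5000 ft.

5000 ft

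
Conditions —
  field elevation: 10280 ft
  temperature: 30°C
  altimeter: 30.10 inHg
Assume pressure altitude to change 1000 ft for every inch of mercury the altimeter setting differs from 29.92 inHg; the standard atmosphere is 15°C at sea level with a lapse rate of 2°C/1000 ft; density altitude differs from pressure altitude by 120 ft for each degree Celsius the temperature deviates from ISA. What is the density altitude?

14324 ft

Pressure altitude = 10280 + (29.92 − 30.10) × 1000 = 10280 + (-180) = 10100 ft.
ISA temperature at 10100 ft = 15 − 2 × (10100/1000) = -5.2°C.
ISA deviation = 30 − (-5.2) = +35.2°C.
Density altitude = 10100 + 120 × (35.2) = 14324 ft.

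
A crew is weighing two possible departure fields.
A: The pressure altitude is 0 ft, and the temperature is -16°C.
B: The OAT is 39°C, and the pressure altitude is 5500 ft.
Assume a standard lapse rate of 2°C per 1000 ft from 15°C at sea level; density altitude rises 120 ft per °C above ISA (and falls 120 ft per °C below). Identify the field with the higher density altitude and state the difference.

A: ISA temp = 15°C, deviation -31°C, DA = 0 + 120 × (-31) = -3720 ft.
B: ISA temp = 4°C, deviation +35°C, DA = 5500 + 120 × 35 = 9700 ft.
B is higher by 9700 − (-3720) = 13420 ft.

B by 13420 ft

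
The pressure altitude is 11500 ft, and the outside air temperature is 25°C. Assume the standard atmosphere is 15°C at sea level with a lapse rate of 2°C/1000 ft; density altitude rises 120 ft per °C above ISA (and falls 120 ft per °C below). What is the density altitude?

ISA temperature at 11500 ft = 15 − 2 × (11500/1000) = -8°C.
ISA deviation = 25 − (-8) = +33°C.
Density altitude = 11500 + 120 × (33) = 11500 + (+3960) = 15460 ft.

15460 ft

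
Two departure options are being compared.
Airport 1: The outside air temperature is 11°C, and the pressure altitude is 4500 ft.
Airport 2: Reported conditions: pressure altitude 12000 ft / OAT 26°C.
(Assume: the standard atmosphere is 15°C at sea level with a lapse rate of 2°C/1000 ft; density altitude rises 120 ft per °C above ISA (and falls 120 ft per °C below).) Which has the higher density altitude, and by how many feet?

Airport 2 by 11100 ft

Airport 1: ISA temp = 6°C, deviation +5°C, DA = 4500 + 120 × 5 = 5100 ft.
Airport 2: ISA temp = -9°C, deviation +35°C, DA = 12000 + 120 × 35 = 16200 ft.
Airport 2 is higher by 16200 − 5100 = 11100 ft.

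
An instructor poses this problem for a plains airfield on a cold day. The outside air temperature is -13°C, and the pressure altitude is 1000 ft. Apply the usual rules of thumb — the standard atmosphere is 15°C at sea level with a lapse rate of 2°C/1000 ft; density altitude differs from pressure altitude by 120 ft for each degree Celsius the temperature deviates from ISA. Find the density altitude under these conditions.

ISA temperature at 1000 ft = 15 − 2 × (1000/1000) = 13°C.
ISA deviation = -13 − 13 = -26°C.
Density altitude = 1000 + 120 × (-26) = 1000 + (-3120) = -2120 ft.

-2120 ft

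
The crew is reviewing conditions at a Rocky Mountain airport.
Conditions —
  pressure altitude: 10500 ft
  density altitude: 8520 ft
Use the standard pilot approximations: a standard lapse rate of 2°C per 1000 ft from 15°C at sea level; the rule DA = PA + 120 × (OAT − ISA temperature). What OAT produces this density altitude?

-22.5°C

Density altitude − pressure altitude = 8520 − 10500 = -1980 ft.
At 120 ft/°C that is an ISA deviation of -1980/120 = -16.5°C.
ISA temperature at 10500 ft = 15 − 2 × (10500/1000) = -6°C.
OAT = ISA + deviation = -6 + (-16.5) = -22.5°C.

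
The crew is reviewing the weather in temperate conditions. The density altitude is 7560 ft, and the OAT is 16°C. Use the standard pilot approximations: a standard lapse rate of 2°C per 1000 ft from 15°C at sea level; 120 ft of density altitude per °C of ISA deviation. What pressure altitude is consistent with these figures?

6000 ft

DA = PA + 120 × (OAT − (15 − 2·PA/1000)) = PA + 120·OAT − 1800 + 0.24·PA = 1.24·PA + 120·OAT − 1800.
So 1.24·PA = 7560 − 120 × 16 + 1800 = 7440.
PA = 7440 / 1.24 = 6000 ft.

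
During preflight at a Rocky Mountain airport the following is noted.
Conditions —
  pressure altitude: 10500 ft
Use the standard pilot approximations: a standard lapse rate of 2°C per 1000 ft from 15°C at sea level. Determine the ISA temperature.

ISA temperature = 15 − 2 × (10500/1000) = 15 − 21 = -6°C.

-6°C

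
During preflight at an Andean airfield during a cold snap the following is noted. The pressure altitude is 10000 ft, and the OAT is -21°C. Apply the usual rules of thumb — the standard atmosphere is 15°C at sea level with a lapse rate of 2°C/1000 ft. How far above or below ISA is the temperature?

ISA temperature at 10000 ft = 15 − 2 × (10000/1000) = -5°C.
Deviation = OAT − ISA = -21 − (-5) = -16°C.

ISA-16°C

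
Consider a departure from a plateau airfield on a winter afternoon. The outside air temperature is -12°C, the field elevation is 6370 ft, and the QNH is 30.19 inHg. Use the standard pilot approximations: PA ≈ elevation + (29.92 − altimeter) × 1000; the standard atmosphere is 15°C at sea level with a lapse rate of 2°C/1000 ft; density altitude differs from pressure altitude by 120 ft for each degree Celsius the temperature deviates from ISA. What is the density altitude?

Pressure altitude = 6370 + (29.92 − 30.19) × 1000 = 6370 + (-270) = 6100 ft.
ISA temperature at 6100 ft = 15 − 2 × (6100/1000) = 2.8°C.
ISA deviation = -12 − 2.8 = -14.8°C.
Density altitude = 6100 + 120 × (-14.8) = 4324 ft.

4324 ft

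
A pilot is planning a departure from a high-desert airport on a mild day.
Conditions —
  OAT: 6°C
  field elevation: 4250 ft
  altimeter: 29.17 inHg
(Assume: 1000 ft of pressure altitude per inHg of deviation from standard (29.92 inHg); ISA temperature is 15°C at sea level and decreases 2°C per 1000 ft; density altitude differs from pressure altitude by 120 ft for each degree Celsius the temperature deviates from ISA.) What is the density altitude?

5120 ft

Pressure altitude = 4250 + (29.92 − 29.17) × 1000 = 4250 + (+750) = 5000 ft.
ISA temperature at 5000 ft = 15 − 2 × (5000/1000) = 5°C.
ISA deviation = 6 − 5 = +1°C.
Density altitude = 5000 + 120 × (1) = 5120 ft.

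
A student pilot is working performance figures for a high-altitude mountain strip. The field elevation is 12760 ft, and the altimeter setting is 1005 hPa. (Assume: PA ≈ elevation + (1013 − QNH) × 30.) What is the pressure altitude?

Pressure correction = (1013 − 1005) × 30 = +240 ft.
Pressure altitude = 12760 + (+240) = 13000 ft.

13000 ft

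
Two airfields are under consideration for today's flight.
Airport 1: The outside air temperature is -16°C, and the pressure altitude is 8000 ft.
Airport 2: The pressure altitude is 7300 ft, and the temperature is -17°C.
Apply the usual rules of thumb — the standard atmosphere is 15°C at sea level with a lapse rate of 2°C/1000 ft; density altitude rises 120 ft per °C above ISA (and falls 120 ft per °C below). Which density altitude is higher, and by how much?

Airport 1 by 988 ft

Airport 1: ISA temp = -1°C, deviation -15°C, DA = 8000 + 120 × (-15) = 6200 ft.
Airport 2: ISA temp = 0.4°C, deviation -17.4°C, DA = 7300 + 120 × (-17.4) = 5212 ft.
Airport 1 is higher by 6200 − 5212 = 988 ft.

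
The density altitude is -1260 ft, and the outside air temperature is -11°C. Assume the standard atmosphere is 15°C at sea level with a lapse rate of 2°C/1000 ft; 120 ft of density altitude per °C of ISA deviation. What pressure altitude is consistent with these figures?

DA = PA + 120 × (OAT − (15 − 2·PA/1000)) = PA + 120·OAT − 1800 + 0.24·PA = 1.24·PA + 120·OAT − 1800.
So 1.24·PA = -1260 − 120 × (-11) + 1800 = 1860.
PA = 1860 / 1.24 = 1500 ft.

1500 ft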